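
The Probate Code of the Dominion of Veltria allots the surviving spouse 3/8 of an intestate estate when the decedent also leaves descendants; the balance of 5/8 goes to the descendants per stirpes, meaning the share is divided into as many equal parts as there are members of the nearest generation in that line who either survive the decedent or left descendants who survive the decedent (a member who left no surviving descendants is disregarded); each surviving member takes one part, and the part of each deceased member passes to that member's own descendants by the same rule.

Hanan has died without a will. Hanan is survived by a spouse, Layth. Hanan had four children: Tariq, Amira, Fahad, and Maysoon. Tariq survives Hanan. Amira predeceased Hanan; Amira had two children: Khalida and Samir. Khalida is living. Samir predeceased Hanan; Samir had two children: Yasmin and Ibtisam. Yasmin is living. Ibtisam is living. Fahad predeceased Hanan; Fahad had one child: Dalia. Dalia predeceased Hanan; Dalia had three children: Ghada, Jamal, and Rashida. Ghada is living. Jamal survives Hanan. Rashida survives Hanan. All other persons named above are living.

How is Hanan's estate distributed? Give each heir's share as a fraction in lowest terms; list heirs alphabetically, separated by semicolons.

Layth, as surviving spouse, takes 3/8.
The remaining 5/8 passes to Hanan's descendants per stirpes.
The 5/8 is divided into 4 equal shares of 5/32 among Tariq, Amira, Fahad, Maysoon.
Tariq is living and takes 5/32.
Amira predeceased; the 5/32 allotted to Amira's branch passes to Amira's issue by representation.
The 5/32 is divided into 2 equal shares of 5/64 among Khalida, Samir.
Khalida is living and takes 5/64.
Samir predeceased; the 5/64 allotted to Samir's branch passes to Samir's issue by representation.
The 5/64 is divided into 2 equal shares of 5/128 among Yasmin, Ibtisam.
Yasmin is living and takes 5/128.
Ibtisam is living and takes 5/128.
Fahad predeceased; the 5/32 allotted to Fahad's branch passes to Fahad's issue by representation.
Dalia's line is the sole branch at this level, so the full 5/32 passes to Dalia's issue by representation.
The 5/32 is divided into 3 equal shares of 5/96 among Ghada, Jamal, Rashida.
Ghada is living and takes 5/96.
Jamal is living and takes 5/96.
Rashida is living and takes 5/96.
Maysoon is living and takes 5/32.

Ghada 5/96; Ibtisam 5/128; Jamal 5/96; Khalida 5/64; Layth 3/8; Maysoon 5/32; Rashida 5/96; Tariq 5/32; Yasmin 5/128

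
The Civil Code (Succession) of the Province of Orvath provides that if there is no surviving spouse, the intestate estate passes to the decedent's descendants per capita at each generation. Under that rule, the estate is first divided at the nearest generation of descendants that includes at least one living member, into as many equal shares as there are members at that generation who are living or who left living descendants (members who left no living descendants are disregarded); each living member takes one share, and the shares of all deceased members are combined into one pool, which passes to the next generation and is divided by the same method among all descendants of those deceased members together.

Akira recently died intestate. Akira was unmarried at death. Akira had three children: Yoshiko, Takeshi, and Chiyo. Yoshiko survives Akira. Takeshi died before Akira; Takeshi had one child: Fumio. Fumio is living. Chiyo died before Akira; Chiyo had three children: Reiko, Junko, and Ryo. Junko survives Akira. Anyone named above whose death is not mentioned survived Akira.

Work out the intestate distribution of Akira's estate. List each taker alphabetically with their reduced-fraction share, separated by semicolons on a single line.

Fumio 1/6; Junko 1/6; Reiko 1/6; Ryo 1/6; Yoshiko 1/3

There is no surviving spouse, so the entire estate passes to Akira's descendants per capita at each generation.
At generation 1 (Yoshiko, Takeshi, Chiyo) there are 3 shares of (1)/3 = 1/3 each.
Living: Yoshiko — each takes 1/3.
Deceased: Takeshi and Chiyo. Their combined 2/3 is pooled and carried to generation 2.
At generation 2 (Fumio, Reiko, Junko, Ryo) there are 4 shares of (2/3)/4 = 1/6 each.
Living: Fumio, Reiko, Junko, and Ryo — each takes 1/6.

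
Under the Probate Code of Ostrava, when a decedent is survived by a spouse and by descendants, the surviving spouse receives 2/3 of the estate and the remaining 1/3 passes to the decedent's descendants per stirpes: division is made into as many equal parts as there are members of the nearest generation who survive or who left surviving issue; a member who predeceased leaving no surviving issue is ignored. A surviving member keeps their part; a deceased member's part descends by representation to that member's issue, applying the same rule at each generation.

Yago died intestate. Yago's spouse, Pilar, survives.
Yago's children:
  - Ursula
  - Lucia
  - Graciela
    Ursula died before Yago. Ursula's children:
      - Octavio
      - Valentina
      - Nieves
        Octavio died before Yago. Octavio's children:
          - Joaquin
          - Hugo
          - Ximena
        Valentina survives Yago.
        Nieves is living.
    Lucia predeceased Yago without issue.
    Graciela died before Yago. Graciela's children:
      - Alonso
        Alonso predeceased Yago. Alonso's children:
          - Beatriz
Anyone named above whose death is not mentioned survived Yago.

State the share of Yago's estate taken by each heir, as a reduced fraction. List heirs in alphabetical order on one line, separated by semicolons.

Pilar, as surviving spouse, takes 2/3.
The remaining 1/3 passes to Yago's descendants per stirpes.
Lucia left no surviving issue, so that branch lapses and is disregarded.
The 1/3 is divided into 2 equal shares of 1/6 among Ursula, Graciela.
Ursula predeceased; the 1/6 allotted to Ursula's branch passes to Ursula's issue by representation.
The 1/6 is divided into 3 equal shares of 1/18 among Octavio, Valentina, Nieves.
Octavio predeceased; the 1/18 allotted to Octavio's branch passes to Octavio's issue by representation.
The 1/18 is divided into 3 equal shares of 1/54 among Joaquin, Hugo, Ximena.
Joaquin is living and takes 1/54.
Hugo is living and takes 1/54.
Ximena is living and takes 1/54.
Valentina is living and takes 1/18.
Nieves is living and takes 1/18.
Graciela predeceased; the 1/6 allotted to Graciela's branch passes to Graciela's issue by representation.
Alonso's line is the sole branch at this level, so the full 1/6 passes to Alonso's issue by representation.
Beatriz is the sole taker at this level and receives the full 1/6.

Beatriz 1/6; Hugo 1/54; Joaquin 1/54; Nieves 1/18; Pilar 2/3; Valentina 1/18; Ximena 1/54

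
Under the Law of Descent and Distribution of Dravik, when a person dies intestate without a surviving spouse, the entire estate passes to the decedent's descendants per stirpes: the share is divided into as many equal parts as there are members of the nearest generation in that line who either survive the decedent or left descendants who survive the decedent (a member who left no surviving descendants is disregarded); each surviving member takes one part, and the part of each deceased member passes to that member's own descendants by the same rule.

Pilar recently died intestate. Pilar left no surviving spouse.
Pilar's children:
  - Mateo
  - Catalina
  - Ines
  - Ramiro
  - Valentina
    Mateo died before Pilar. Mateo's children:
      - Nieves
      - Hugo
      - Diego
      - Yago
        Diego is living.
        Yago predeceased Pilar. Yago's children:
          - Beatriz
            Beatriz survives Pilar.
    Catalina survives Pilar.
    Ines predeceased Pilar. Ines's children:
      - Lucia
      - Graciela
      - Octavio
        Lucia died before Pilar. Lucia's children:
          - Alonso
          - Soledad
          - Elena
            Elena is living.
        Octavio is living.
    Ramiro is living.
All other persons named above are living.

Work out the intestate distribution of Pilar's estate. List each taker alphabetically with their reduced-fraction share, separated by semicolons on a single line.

Alonso 1/45; Beatriz 1/20; Catalina 1/5; Diego 1/20; Elena 1/45; Graciela 1/15; Hugo 1/20; Nieves 1/20; Octavio 1/15; Ramiro 1/5; Soledad 1/45; Valentina 1/5

There is no surviving spouse, so the entire estate passes to Pilar's descendants per stirpes.
The estate is divided into 5 equal shares of 1/5 among Mateo, Catalina, Ines, Ramiro, Valentina.
Mateo predeceased; the 1/5 allotted to Mateo's branch passes to Mateo's issue by representation.
The 1/5 is divided into 4 equal shares of 1/20 among Nieves, Hugo, Diego, Yago.
Nieves is living and takes 1/20.
Hugo is living and takes 1/20.
Diego is living and takes 1/20.
Yago predeceased; the 1/20 allotted to Yago's branch passes to Yago's issue by representation.
Beatriz is the sole taker at this level and receives the full 1/20.
Catalina is living and takes 1/5.
Ines predeceased; the 1/5 allotted to Ines's branch passes to Ines's issue by representation.
The 1/5 is divided into 3 equal shares of 1/15 among Lucia, Graciela, Octavio.
Lucia predeceased; the 1/15 allotted to Lucia's branch passes to Lucia's issue by representation.
The 1/15 is divided into 3 equal shares of 1/45 among Alonso, Soledad, Elena.
Alonso is living and takes 1/45.
Soledad is living and takes 1/45.
Elena is living and takes 1/45.
Graciela is living and takes 1/15.
Octavio is living and takes 1/15.
Ramiro is living and takes 1/5.
Valentina is living and takes 1/5.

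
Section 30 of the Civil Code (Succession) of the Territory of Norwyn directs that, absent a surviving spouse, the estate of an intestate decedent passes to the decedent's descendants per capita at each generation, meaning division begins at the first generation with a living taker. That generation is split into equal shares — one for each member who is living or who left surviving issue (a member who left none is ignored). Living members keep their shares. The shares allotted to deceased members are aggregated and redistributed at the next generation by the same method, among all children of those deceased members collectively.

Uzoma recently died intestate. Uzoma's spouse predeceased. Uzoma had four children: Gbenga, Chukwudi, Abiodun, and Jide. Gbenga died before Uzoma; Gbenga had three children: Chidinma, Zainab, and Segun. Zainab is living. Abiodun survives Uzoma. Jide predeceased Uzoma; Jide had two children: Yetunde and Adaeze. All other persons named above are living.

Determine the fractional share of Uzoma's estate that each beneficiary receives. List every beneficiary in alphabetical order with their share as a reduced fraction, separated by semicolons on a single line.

There is no surviving spouse, so the entire estate passes to Uzoma's descendants per capita at each generation.
At generation 1 (Gbenga, Chukwudi, Abiodun, Jide) there are 4 shares of (1)/4 = 1/4 each.
Living: Chukwudi and Abiodun — each takes 1/4.
Deceased: Gbenga and Jide. Their combined 1/2 is pooled and carried to generation 2.
At generation 2 (Chidinma, Zainab, Segun, Yetunde, Adaeze) there are 5 shares of (1/2)/5 = 1/10 each.
Living: Chidinma, Zainab, Segun, Yetunde, and Adaeze — each takes 1/10.

Abiodun 1/4; Adaeze 1/10; Chidinma 1/10; Chukwudi 1/4; Segun 1/10; Yetunde 1/10; Zainab 1/10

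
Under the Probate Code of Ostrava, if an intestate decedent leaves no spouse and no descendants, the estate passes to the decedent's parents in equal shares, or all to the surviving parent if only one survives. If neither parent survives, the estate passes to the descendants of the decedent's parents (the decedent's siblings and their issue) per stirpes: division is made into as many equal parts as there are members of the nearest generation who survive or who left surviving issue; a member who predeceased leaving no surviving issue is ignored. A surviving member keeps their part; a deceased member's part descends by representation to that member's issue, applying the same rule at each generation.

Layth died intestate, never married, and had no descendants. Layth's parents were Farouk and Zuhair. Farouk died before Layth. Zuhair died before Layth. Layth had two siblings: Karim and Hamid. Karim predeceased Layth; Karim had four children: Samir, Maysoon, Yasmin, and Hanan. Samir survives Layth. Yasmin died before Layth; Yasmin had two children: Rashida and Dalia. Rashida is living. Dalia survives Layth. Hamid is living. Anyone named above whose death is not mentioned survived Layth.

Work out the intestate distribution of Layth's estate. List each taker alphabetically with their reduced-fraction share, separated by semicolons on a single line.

Neither parent survives and there are no descendants, so the estate passes to Layth's siblings and their issue per stirpes.
The estate is divided into 2 equal shares of 1/2 among Karim, Hamid.
Karim predeceased; the 1/2 allotted to Karim's branch passes to Karim's issue by representation.
The 1/2 is divided into 4 equal shares of 1/8 among Samir, Maysoon, Yasmin, Hanan.
Samir is living and takes 1/8.
Maysoon is living and takes 1/8.
Yasmin predeceased; the 1/8 allotted to Yasmin's branch passes to Yasmin's issue by representation.
The 1/8 is divided into 2 equal shares of 1/16 among Rashida, Dalia.
Rashida is living and takes 1/16.
Dalia is living and takes 1/16.
Hanan is living and takes 1/8.
Hamid is living and takes 1/2.

Dalia 1/16; Hamid 1/2; Hanan 1/8; Maysoon 1/8; Rashida 1/16; Samir 1/8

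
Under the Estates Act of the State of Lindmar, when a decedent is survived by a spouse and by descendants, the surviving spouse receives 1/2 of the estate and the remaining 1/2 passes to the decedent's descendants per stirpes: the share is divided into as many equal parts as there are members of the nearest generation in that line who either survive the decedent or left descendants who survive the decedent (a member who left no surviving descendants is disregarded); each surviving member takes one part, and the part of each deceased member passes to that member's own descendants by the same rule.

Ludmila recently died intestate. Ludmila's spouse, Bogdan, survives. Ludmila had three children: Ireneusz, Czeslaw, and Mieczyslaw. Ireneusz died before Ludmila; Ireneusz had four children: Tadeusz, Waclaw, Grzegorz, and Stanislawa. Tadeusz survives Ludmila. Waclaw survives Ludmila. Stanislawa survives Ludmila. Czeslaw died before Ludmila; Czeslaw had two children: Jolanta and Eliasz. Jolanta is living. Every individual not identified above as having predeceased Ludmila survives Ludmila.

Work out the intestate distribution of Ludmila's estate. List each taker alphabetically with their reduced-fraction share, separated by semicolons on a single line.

Bogdan, as surviving spouse, takes 1/2.
The remaining 1/2 passes to Ludmila's descendants per stirpes.
The 1/2 is divided into 3 equal shares of 1/6 among Ireneusz, Czeslaw, Mieczyslaw.
Ireneusz predeceased; the 1/6 allotted to Ireneusz's branch passes to Ireneusz's issue by representation.
The 1/6 is divided into 4 equal shares of 1/24 among Tadeusz, Waclaw, Grzegorz, Stanislawa.
Tadeusz is living and takes 1/24.
Waclaw is living and takes 1/24.
Grzegorz is living and takes 1/24.
Stanislawa is living and takes 1/24.
Czeslaw predeceased; the 1/6 allotted to Czeslaw's branch passes to Czeslaw's issue by representation.
The 1/6 is divided into 2 equal shares of 1/12 among Jolanta, Eliasz.
Jolanta is living and takes 1/12.
Eliasz is living and takes 1/12.
Mieczyslaw is living and takes 1/6.

Bogdan 1/2; Eliasz 1/12; Grzegorz 1/24; Jolanta 1/12; Mieczyslaw 1/6; Stanislawa 1/24; Tadeusz 1/24; Waclaw 1/24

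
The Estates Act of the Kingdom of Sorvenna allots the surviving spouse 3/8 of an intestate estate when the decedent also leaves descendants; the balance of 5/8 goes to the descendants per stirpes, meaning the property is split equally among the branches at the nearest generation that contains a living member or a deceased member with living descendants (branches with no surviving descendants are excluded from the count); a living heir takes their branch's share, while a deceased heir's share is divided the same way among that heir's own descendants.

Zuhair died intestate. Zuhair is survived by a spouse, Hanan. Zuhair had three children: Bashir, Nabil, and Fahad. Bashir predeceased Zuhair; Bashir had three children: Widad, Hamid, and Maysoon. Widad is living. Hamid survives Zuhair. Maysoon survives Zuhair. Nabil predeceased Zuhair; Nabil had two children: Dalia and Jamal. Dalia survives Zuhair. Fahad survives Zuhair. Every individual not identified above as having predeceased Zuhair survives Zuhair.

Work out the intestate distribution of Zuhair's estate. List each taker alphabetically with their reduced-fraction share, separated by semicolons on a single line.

Hanan, as surviving spouse, takes 3/8.
The remaining 5/8 passes to Zuhair's descendants per stirpes.
The 5/8 is divided into 3 equal shares of 5/24 among Bashir, Nabil, Fahad.
Bashir predeceased; the 5/24 allotted to Bashir's branch passes to Bashir's issue by representation.
The 5/24 is divided into 3 equal shares of 5/72 among Widad, Hamid, Maysoon.
Widad is living and takes 5/72.
Hamid is living and takes 5/72.
Maysoon is living and takes 5/72.
Nabil predeceased; the 5/24 allotted to Nabil's branch passes to Nabil's issue by representation.
The 5/24 is divided into 2 equal shares of 5/48 among Dalia, Jamal.
Dalia is living and takes 5/48.
Jamal is living and takes 5/48.
Fahad is living and takes 5/24.

Dalia 5/48; Fahad 5/24; Hamid 5/72; Hanan 3/8; Jamal 5/48; Maysoon 5/72; Widad 5/72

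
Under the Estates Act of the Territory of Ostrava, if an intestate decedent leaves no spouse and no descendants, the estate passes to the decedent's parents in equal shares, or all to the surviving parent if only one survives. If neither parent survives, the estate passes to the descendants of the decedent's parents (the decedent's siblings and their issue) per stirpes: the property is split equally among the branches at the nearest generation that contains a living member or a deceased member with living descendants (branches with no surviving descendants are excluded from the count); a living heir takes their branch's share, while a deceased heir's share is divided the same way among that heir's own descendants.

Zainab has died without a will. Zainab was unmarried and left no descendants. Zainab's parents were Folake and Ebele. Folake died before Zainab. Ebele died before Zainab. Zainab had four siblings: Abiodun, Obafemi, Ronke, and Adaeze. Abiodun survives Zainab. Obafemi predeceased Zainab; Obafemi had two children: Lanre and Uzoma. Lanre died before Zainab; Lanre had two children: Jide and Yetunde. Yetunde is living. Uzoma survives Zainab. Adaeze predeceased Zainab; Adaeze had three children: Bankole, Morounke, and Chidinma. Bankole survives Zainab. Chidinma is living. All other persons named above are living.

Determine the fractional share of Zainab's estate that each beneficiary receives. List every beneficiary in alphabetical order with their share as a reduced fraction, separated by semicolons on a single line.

Neither parent survives and there are no descendants, so the estate passes to Zainab's siblings and their issue per stirpes.
The estate is divided into 4 equal shares of 1/4 among Abiodun, Obafemi, Ronke, Adaeze.
Abiodun is living and takes 1/4.
Obafemi predeceased; the 1/4 allotted to Obafemi's branch passes to Obafemi's issue by representation.
The 1/4 is divided into 2 equal shares of 1/8 among Lanre, Uzoma.
Lanre predeceased; the 1/8 allotted to Lanre's branch passes to Lanre's issue by representation.
The 1/8 is divided into 2 equal shares of 1/16 among Jide, Yetunde.
Jide is living and takes 1/16.
Yetunde is living and takes 1/16.
Uzoma is living and takes 1/8.
Ronke is living and takes 1/4.
Adaeze predeceased; the 1/4 allotted to Adaeze's branch passes to Adaeze's issue by representation.
The 1/4 is divided into 3 equal shares of 1/12 among Bankole, Morounke, Chidinma.
Bankole is living and takes 1/12.
Morounke is living and takes 1/12.
Chidinma is living and takes 1/12.

Abiodun 1/4; Bankole 1/12; Chidinma 1/12; Jide 1/16; Morounke 1/12; Ronke 1/4; Uzoma 1/8; Yetunde 1/16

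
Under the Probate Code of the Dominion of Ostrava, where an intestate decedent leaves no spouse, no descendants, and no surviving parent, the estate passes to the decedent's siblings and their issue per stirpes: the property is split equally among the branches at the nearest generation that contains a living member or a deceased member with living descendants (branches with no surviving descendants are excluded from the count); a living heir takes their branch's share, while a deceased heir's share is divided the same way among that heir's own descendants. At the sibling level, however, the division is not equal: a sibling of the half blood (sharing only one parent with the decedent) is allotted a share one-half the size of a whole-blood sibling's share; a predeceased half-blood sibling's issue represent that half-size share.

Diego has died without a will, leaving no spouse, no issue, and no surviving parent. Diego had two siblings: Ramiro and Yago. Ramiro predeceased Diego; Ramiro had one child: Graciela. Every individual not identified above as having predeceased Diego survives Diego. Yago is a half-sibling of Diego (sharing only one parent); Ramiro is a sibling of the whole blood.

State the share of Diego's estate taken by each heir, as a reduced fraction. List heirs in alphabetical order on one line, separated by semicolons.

No spouse, descendants, or parent survives, so the estate passes to Diego's siblings per stirpes.
Half-blood siblings count for one-half the weight of whole-blood siblings at the initial division.
Dividing 1 in proportion to weights (total weight 3/2): Ramiro (weight 1) → 2/3; Yago (weight 1/2) → 1/3.
Ramiro predeceased; the 2/3 allotted to Ramiro's branch passes to Ramiro's issue by representation.
Graciela is the sole taker at this level and receives the full 2/3.
Yago is living and takes 1/3.

Graciela 2/3; Yago 1/3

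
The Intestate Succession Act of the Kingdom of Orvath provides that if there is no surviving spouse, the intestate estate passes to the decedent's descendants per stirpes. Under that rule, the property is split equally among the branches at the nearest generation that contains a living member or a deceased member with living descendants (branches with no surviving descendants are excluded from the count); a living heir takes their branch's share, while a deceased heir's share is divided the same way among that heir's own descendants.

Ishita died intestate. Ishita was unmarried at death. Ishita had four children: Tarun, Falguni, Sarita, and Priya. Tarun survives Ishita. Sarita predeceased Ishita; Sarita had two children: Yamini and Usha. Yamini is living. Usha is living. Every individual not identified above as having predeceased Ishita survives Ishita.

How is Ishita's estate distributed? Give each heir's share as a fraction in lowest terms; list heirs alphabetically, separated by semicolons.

Falguni 1/4; Priya 1/4; Tarun 1/4; Usha 1/8; Yamini 1/8

There is no surviving spouse, so the entire estate passes to Ishita's descendants per stirpes.
The estate is divided into 4 equal shares of 1/4 among Tarun, Falguni, Sarita, Priya.
Tarun is living and takes 1/4.
Falguni is living and takes 1/4.
Sarita predeceased; the 1/4 allotted to Sarita's branch passes to Sarita's issue by representation.
The 1/4 is divided into 2 equal shares of 1/8 among Yamini, Usha.
Yamini is living and takes 1/8.
Usha is living and takes 1/8.
Priya is living and takes 1/4.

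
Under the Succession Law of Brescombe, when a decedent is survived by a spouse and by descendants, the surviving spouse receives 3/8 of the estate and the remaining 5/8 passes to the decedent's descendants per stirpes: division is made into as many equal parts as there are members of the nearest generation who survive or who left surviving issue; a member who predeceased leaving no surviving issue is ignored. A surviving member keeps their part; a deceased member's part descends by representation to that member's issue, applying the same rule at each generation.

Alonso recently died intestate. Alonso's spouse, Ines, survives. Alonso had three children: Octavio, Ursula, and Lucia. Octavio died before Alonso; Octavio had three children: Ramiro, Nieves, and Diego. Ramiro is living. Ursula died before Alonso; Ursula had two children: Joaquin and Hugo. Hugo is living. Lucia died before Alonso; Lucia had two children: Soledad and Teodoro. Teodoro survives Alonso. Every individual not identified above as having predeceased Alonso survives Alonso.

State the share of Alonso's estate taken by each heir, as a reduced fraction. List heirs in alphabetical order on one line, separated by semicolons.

Diego 5/72; Hugo 5/48; Ines 3/8; Joaquin 5/48; Nieves 5/72; Ramiro 5/72; Soledad 5/48; Teodoro 5/48

Ines, as surviving spouse, takes 3/8.
The remaining 5/8 passes to Alonso's descendants per stirpes.
The 5/8 is divided into 3 equal shares of 5/24 among Octavio, Ursula, Lucia.
Octavio predeceased; the 5/24 allotted to Octavio's branch passes to Octavio's issue by representation.
The 5/24 is divided into 3 equal shares of 5/72 among Ramiro, Nieves, Diego.
Ramiro is living and takes 5/72.
Nieves is living and takes 5/72.
Diego is living and takes 5/72.
Ursula predeceased; the 5/24 allotted to Ursula's branch passes to Ursula's issue by representation.
The 5/24 is divided into 2 equal shares of 5/48 among Joaquin, Hugo.
Joaquin is living and takes 5/48.
Hugo is living and takes 5/48.
Lucia predeceased; the 5/24 allotted to Lucia's branch passes to Lucia's issue by representation.
The 5/24 is divided into 2 equal shares of 5/48 among Soledad, Teodoro.
Soledad is living and takes 5/48.
Teodoro is living and takes 5/48.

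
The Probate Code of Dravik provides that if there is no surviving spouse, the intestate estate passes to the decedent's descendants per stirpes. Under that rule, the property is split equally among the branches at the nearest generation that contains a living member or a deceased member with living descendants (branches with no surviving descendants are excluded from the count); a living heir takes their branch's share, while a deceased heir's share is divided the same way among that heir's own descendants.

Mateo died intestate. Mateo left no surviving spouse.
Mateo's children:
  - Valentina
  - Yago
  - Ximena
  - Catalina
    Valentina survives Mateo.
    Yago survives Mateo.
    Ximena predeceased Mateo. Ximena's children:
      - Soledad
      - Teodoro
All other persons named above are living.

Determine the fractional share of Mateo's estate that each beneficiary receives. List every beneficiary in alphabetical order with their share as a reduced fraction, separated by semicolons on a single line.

Catalina 1/4; Soledad 1/8; Teodoro 1/8; Valentina 1/4; Yago 1/4

There is no surviving spouse, so the entire estate passes to Mateo's descendants per stirpes.
The estate is divided into 4 equal shares of 1/4 among Valentina, Yago, Ximena, Catalina.
Valentina is living and takes 1/4.
Yago is living and takes 1/4.
Ximena predeceased; the 1/4 allotted to Ximena's branch passes to Ximena's issue by representation.
The 1/4 is divided into 2 equal shares of 1/8 among Soledad, Teodoro.
Soledad is living and takes 1/8.
Teodoro is living and takes 1/8.
Catalina is living and takes 1/4.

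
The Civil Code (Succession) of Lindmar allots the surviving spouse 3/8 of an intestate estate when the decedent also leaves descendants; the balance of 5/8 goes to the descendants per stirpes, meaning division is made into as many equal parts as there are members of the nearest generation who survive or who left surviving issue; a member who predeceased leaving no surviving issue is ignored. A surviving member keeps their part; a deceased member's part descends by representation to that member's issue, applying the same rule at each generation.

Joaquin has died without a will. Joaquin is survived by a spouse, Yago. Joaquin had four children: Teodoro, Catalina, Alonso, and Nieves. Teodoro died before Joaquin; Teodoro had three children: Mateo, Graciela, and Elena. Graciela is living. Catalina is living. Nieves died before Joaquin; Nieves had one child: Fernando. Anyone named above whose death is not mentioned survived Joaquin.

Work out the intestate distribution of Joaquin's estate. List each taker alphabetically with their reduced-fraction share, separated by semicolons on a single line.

Alonso 5/32; Catalina 5/32; Elena 5/96; Fernando 5/32; Graciela 5/96; Mateo 5/96; Yago 3/8

Yago, as surviving spouse, takes 3/8.
The remaining 5/8 passes to Joaquin's descendants per stirpes.
The 5/8 is divided into 4 equal shares of 5/32 among Teodoro, Catalina, Alonso, Nieves.
Teodoro predeceased; the 5/32 allotted to Teodoro's branch passes to Teodoro's issue by representation.
The 5/32 is divided into 3 equal shares of 5/96 among Mateo, Graciela, Elena.
Mateo is living and takes 5/96.
Graciela is living and takes 5/96.
Elena is living and takes 5/96.
Catalina is living and takes 5/32.
Alonso is living and takes 5/32.
Nieves predeceased; the 5/32 allotted to Nieves's branch passes to Nieves's issue by representation.
Fernando is the sole taker at this level and receives the full 5/32.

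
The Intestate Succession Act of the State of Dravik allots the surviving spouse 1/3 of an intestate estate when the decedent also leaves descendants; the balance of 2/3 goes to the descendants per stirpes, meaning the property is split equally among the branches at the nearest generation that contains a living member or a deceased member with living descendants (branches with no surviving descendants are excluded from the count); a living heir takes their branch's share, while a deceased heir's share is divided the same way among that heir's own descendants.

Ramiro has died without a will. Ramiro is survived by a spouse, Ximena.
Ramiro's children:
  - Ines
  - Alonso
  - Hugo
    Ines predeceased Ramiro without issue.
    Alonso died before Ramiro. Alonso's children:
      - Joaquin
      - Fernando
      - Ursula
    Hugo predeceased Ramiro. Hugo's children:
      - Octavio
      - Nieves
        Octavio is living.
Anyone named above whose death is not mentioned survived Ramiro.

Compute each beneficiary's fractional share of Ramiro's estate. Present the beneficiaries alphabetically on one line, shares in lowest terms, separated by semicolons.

Fernando 1/9; Joaquin 1/9; Nieves 1/6; Octavio 1/6; Ursula 1/9; Ximena 1/3

Ximena, as surviving spouse, takes 1/3.
The remaining 2/3 passes to Ramiro's descendants per stirpes.
Ines left no surviving issue, so that branch lapses and is disregarded.
The 2/3 is divided into 2 equal shares of 1/3 among Alonso, Hugo.
Alonso predeceased; the 1/3 allotted to Alonso's branch passes to Alonso's issue by representation.
The 1/3 is divided into 3 equal shares of 1/9 among Joaquin, Fernando, Ursula.
Joaquin is living and takes 1/9.
Fernando is living and takes 1/9.
Ursula is living and takes 1/9.
Hugo predeceased; the 1/3 allotted to Hugo's branch passes to Hugo's issue by representation.
The 1/3 is divided into 2 equal shares of 1/6 among Octavio, Nieves.
Octavio is living and takes 1/6.
Nieves is living and takes 1/6.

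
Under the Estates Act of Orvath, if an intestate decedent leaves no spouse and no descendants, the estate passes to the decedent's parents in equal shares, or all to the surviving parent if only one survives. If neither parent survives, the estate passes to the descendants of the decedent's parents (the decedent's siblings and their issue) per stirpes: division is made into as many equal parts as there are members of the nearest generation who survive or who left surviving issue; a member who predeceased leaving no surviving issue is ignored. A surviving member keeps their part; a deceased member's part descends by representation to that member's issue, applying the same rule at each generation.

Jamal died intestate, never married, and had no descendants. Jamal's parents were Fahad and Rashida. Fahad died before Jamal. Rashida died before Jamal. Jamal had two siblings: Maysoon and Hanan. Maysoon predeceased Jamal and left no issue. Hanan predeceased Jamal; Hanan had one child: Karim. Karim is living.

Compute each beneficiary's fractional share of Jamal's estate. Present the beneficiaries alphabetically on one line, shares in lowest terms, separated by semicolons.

Neither parent survives and there are no descendants, so the estate passes to Jamal's siblings and their issue per stirpes.
Maysoon left no surviving issue, so that branch lapses and is disregarded.
Hanan's line is the sole branch at this level, so the full 1 passes to Hanan's issue by representation.
Karim is the sole taker at this level and receives the full 1.

Karim 1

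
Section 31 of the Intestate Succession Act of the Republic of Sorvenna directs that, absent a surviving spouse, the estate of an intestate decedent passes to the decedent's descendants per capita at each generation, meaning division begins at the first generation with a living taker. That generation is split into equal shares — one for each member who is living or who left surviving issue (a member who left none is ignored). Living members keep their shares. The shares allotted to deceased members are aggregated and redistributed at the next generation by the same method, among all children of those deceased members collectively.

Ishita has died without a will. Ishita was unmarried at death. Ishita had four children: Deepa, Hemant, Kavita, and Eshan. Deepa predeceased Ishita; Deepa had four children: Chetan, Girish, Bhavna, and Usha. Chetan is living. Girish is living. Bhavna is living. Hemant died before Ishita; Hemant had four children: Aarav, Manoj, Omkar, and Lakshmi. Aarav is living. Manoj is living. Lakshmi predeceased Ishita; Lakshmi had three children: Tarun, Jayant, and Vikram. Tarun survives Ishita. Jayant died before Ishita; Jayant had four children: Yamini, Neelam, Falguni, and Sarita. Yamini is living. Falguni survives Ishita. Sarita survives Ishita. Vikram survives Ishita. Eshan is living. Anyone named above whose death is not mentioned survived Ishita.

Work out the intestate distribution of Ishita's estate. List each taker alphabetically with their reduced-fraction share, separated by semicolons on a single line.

Aarav 1/16; Bhavna 1/16; Chetan 1/16; Eshan 1/4; Falguni 1/192; Girish 1/16; Kavita 1/4; Manoj 1/16; Neelam 1/192; Omkar 1/16; Sarita 1/192; Tarun 1/48; Usha 1/16; Vikram 1/48; Yamini 1/192

There is no surviving spouse, so the entire estate passes to Ishita's descendants per capita at each generation.
At generation 1 (Deepa, Hemant, Kavita, Eshan) there are 4 shares of (1)/4 = 1/4 each.
Living: Kavita and Eshan — each takes 1/4.
Deceased: Deepa and Hemant. Their combined 1/2 is pooled and carried to generation 2.
At generation 2 (Chetan, Girish, Bhavna, Usha, Aarav, Manoj, Omkar, Lakshmi) there are 8 shares of (1/2)/8 = 1/16 each.
Living: Chetan, Girish, Bhavna, Usha, Aarav, Manoj, and Omkar — each takes 1/16.
Deceased: Lakshmi. That 1/16 share is carried to generation 3.
At generation 3 (Tarun, Jayant, Vikram) there are 3 shares of (1/16)/3 = 1/48 each.
Living: Tarun and Vikram — each takes 1/48.
Deceased: Jayant. That 1/48 share is carried to generation 4.
At generation 4 (Yamini, Neelam, Falguni, Sarita) there are 4 shares of (1/48)/4 = 1/192 each.
Living: Yamini, Neelam, Falguni, and Sarita — each takes 1/192.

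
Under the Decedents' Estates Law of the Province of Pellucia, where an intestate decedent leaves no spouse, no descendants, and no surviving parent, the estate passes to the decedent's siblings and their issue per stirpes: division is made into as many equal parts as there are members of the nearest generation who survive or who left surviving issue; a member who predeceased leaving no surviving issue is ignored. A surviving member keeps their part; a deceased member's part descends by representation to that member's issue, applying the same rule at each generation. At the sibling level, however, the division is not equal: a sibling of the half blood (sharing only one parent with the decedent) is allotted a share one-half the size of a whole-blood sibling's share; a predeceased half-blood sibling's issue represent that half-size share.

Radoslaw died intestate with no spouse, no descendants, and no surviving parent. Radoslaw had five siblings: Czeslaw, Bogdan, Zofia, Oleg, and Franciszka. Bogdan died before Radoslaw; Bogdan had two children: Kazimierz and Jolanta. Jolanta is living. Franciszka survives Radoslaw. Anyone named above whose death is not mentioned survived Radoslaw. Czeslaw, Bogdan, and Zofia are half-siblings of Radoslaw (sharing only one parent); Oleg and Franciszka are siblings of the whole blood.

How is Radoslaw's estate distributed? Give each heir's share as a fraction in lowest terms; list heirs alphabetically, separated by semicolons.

Czeslaw 1/7; Franciszka 2/7; Jolanta 1/14; Kazimierz 1/14; Oleg 2/7; Zofia 1/7

No spouse, descendants, or parent survives, so the estate passes to Radoslaw's siblings per stirpes.
Half-blood siblings count for one-half the weight of whole-blood siblings at the initial division.
Dividing 1 in proportion to weights (total weight 7/2): Czeslaw (weight 1/2) → 1/7; Bogdan (weight 1/2) → 1/7; Zofia (weight 1/2) → 1/7; Oleg (weight 1) → 2/7; Franciszka (weight 1) → 2/7.
Czeslaw is living and takes 1/7.
Bogdan predeceased; the 1/7 allotted to Bogdan's branch passes to Bogdan's issue by representation.
The 1/7 is divided into 2 equal shares of 1/14 among Kazimierz, Jolanta.
Kazimierz is living and takes 1/14.
Jolanta is living and takes 1/14.
Zofia is living and takes 1/7.
Oleg is living and takes 2/7.
Franciszka is living and takes 2/7.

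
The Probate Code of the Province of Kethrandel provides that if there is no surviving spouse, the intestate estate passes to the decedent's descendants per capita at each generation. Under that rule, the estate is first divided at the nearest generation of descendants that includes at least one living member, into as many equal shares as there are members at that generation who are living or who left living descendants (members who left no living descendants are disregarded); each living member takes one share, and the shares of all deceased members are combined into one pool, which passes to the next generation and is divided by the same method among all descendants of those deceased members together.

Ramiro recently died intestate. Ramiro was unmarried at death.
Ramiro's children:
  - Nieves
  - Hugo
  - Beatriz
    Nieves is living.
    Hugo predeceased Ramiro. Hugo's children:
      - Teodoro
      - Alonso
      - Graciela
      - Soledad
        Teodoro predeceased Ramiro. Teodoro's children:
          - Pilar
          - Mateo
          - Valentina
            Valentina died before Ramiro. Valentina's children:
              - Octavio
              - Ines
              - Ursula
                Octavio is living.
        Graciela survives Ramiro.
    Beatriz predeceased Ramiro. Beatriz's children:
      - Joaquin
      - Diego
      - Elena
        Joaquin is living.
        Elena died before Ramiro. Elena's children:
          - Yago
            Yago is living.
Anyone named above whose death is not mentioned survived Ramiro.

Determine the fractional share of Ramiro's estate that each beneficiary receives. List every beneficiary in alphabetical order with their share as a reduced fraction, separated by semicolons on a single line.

Alonso 2/21; Diego 2/21; Graciela 2/21; Ines 1/63; Joaquin 2/21; Mateo 1/21; Nieves 1/3; Octavio 1/63; Pilar 1/21; Soledad 2/21; Ursula 1/63; Yago 1/21

There is no surviving spouse, so the entire estate passes to Ramiro's descendants per capita at each generation.
At generation 1 (Nieves, Hugo, Beatriz) there are 3 shares of (1)/3 = 1/3 each.
Living: Nieves — each takes 1/3.
Deceased: Hugo and Beatriz. Their combined 2/3 is pooled and carried to generation 2.
At generation 2 (Teodoro, Alonso, Graciela, Soledad, Joaquin, Diego, Elena) there are 7 shares of (2/3)/7 = 2/21 each.
Living: Alonso, Graciela, Soledad, Joaquin, and Diego — each takes 2/21.
Deceased: Teodoro and Elena. Their combined 4/21 is pooled and carried to generation 3.
At generation 3 (Pilar, Mateo, Valentina, Yago) there are 4 shares of (4/21)/4 = 1/21 each.
Living: Pilar, Mateo, and Yago — each takes 1/21.
Deceased: Valentina. That 1/21 share is carried to generation 4.
At generation 4 (Octavio, Ines, Ursula) there are 3 shares of (1/21)/3 = 1/63 each.
Living: Octavio, Ines, and Ursula — each takes 1/63.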